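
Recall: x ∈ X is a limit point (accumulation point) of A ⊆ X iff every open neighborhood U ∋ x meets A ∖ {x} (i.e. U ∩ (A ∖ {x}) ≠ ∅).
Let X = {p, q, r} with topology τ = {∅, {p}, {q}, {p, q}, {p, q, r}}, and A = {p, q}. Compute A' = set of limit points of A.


A' = {r}

For each x ∈ X, list the open sets U ∈ τ with x ∈ U, then check whether U ∩ (A ∖ {x}) ≠ ∅ for every such U.
  x = p: open {p} ∋ x has {p} ∩ (A ∖ {p}) = ∅, so x is NOT a limit point.
  x = q: open {q} ∋ x has {q} ∩ (A ∖ {q}) = ∅, so x is NOT a limit point.
  x = r: opens ∋ x are {p, q, r}; each meets A ∖ {r}, so x IS a limit point.
Collecting: A' = {r}.


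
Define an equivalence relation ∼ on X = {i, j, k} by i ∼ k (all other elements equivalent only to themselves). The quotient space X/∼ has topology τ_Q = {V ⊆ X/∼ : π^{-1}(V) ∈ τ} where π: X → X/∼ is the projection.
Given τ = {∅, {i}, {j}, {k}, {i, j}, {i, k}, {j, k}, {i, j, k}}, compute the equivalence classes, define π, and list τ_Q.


X/∼ = {[i=k], [j]}; |τ_Q| = 4.

Equivalence classes: [i=k], [j].
Quotient map π: X → X/∼ sends i ↦ [i=k], j ↦ [j], k ↦ [i=k].
For each subset V ⊆ X/∼, compute π^{-1}(V) ⊆ X and check whether π^{-1}(V) ∈ τ. V is open in τ_Q iff π^{-1}(V) ∈ τ.
  V = {}: π^{-1}(V) = ∅ ∈ τ ✓.
  V = {[i=k]}: π^{-1}(V) = {i, k} ∈ τ ✓.
  V = {[j]}: π^{-1}(V) = {j} ∈ τ ✓.
  V = {[i=k], [j]}: π^{-1}(V) = {i, j, k} ∈ τ ✓.
Open sets in the quotient: τ_Q = {{}, {[i=k]}, {[j]}, {[i=k], [j]}} (4 elements).


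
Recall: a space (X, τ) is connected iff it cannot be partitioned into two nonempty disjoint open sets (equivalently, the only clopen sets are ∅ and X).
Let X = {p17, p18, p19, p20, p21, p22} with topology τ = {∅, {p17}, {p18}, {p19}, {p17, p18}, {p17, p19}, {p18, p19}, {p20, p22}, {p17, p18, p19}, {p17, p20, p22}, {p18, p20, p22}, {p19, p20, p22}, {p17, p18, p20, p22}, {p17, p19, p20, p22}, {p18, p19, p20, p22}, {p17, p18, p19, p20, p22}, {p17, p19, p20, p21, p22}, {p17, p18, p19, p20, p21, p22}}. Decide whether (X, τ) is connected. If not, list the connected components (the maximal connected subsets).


(X, τ) is disconnected; components = [{p18}, {p17, p19, p20, p21, p22}].

Find clopen sets (U ∈ τ with X ∖ U ∈ τ):
  U = ∅, X ∖ U = {p17, p18, p19, p20, p21, p22} — both open, so U is clopen.
  U = {p18}, X ∖ U = {p17, p19, p20, p21, p22} — both open, so U is clopen.
  U = {p17, p19, p20, p21, p22}, X ∖ U = {p18} — both open, so U is clopen.
  U = {p17, p18, p19, p20, p21, p22}, X ∖ U = ∅ — both open, so U is clopen.
Nontrivial clopen(s) exist: e.g. {p18}. So (X, τ) is disconnected.
Compute connected components by grouping points that agree on all clopens:
  component: {p18}
  component: {p17, p19, p20, p21, p22}


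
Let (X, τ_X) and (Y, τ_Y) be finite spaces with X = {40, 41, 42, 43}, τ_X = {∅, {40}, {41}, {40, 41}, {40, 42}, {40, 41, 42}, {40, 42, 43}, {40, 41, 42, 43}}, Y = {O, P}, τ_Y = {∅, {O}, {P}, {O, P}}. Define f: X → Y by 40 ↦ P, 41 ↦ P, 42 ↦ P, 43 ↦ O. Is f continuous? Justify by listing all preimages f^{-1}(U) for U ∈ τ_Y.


f is NOT continuous.

Compute f^{-1}(U) for each U ∈ τ_Y:
  U = ∅: f^{-1}(U) = ∅ ∈ τ_X ✓.
  U = {O}: f^{-1}(U) = {43} ∉ τ_X ✗.
  U = {P}: f^{-1}(U) = {40, 41, 42} ∈ τ_X ✓.
  U = {O, P}: f^{-1}(U) = {40, 41, 42, 43} ∈ τ_X ✓.
Found U = {O} with f^{-1}(U) = {43} not in τ_X. Therefore f is NOT continuous.


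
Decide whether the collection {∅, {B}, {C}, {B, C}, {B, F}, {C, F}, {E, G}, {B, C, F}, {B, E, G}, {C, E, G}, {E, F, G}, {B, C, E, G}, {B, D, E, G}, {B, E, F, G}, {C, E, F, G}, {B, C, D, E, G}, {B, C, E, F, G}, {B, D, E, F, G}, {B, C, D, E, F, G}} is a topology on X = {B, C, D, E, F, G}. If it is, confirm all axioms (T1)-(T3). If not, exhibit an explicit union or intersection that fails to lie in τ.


τ is NOT a topology on X.

Axiom (T1): ∅ ∈ τ? Yes; X ∈ τ? Yes.
Axiom (T2/T3): check pairwise unions and intersections of members of τ.
Counterexample for (T3): {B, F} ∩ {C, F} = {F} ∉ τ. Therefore τ is NOT a topology.


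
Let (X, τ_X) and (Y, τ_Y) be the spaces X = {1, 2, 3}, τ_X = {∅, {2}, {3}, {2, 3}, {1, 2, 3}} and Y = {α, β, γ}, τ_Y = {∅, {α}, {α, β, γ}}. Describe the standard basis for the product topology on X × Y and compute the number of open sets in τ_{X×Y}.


Basis B = {∅ × ∅, {2} × {α}, {3} × {α}, {2, 3} × {α}, {1, 2, 3} × {α}, {2} × {α, β, γ}, {3} × {α, β, γ}, {2, 3} × {α, β, γ}, {1, 2, 3} × {α, β, γ}}; |τ_{X×Y}| = 14.

Enumerate products U × V with U ∈ τ_X, V ∈ τ_Y (deduplicated):
  ∅ × ∅ = {} (∅)
  {2} × {α} = {(2,α)}
  {3} × {α} = {(3,α)}
  {2, 3} × {α} = {(2,α), (3,α)}
  {1, 2, 3} × {α} = {(1,α), (2,α), (3,α)}
  {2} × {α, β, γ} = {(2,α), (2,β), (2,γ)}
  {3} × {α, β, γ} = {(3,α), (3,β), (3,γ)}
  {2, 3} × {α, β, γ} = {(2,α), (2,β), (2,γ), (3,α), (3,β), (3,γ)}
  {1, 2, 3} × {α, β, γ} = {(1,α), (1,β), (1,γ), (2,α), (2,β), (2,γ), (3,α), (3,β), (3,γ)}
These 9 distinct sets form the basis B.
Close under arbitrary unions to get τ_{X×Y}; counting gives |τ_{X×Y}| = 14.


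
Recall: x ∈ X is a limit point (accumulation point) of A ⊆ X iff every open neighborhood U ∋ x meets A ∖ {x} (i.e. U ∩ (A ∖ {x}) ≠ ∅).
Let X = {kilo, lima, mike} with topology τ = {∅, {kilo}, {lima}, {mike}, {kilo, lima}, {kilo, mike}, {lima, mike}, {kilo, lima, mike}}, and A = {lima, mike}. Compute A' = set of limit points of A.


A' = ∅

For each x ∈ X, list the open sets U ∈ τ with x ∈ U, then check whether U ∩ (A ∖ {x}) ≠ ∅ for every such U.
  x = kilo: open {kilo} ∋ x has {kilo} ∩ (A ∖ {kilo}) = ∅, so x is NOT a limit point.
  x = lima: open {lima} ∋ x has {lima} ∩ (A ∖ {lima}) = ∅, so x is NOT a limit point.
  x = mike: open {mike} ∋ x has {mike} ∩ (A ∖ {mike}) = ∅, so x is NOT a limit point.
Collecting: A' = ∅.


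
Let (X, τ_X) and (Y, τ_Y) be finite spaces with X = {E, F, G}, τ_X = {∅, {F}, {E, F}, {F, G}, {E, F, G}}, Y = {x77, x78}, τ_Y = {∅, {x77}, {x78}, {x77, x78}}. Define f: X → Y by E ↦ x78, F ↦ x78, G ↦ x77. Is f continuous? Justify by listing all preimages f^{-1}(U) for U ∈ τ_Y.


f is NOT continuous.

Compute f^{-1}(U) for each U ∈ τ_Y:
  U = ∅: f^{-1}(U) = ∅ ∈ τ_X ✓.
  U = {x77}: f^{-1}(U) = {G} ∉ τ_X ✗.
  U = {x78}: f^{-1}(U) = {E, F} ∈ τ_X ✓.
  U = {x77, x78}: f^{-1}(U) = {E, F, G} ∈ τ_X ✓.
Found U = {x77} with f^{-1}(U) = {G} not in τ_X. Therefore f is NOT continuous.


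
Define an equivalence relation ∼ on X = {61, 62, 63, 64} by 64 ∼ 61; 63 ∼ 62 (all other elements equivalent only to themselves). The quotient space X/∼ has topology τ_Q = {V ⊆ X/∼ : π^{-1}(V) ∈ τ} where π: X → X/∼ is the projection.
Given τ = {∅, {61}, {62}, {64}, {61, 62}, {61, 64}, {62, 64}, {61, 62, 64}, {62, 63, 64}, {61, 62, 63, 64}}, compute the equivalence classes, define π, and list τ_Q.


X/∼ = {[61=64], [62=63]}; |τ_Q| = 3.

Equivalence classes: [61=64], [62=63].
Quotient map π: X → X/∼ sends 61 ↦ [61=64], 62 ↦ [62=63], 63 ↦ [62=63], 64 ↦ [61=64].
For each subset V ⊆ X/∼, compute π^{-1}(V) ⊆ X and check whether π^{-1}(V) ∈ τ. V is open in τ_Q iff π^{-1}(V) ∈ τ.
  V = {}: π^{-1}(V) = ∅ ∈ τ ✓.
  V = {[61=64]}: π^{-1}(V) = {61, 64} ∈ τ ✓.
  V = {[62=63]}: π^{-1}(V) = {62, 63} ∉ τ ✗.
  V = {[61=64], [62=63]}: π^{-1}(V) = {61, 62, 63, 64} ∈ τ ✓.
Open sets in the quotient: τ_Q = {{}, {[61=64]}, {[61=64], [62=63]}} (3 elements).


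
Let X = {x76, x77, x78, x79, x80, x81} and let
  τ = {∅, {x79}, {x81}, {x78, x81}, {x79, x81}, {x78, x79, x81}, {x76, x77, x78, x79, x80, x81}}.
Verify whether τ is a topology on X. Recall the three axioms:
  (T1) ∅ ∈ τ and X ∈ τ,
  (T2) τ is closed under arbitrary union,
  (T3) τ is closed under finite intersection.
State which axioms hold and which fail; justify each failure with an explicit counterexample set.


τ IS a topology on X.

Axiom (T1): ∅ ∈ τ? Yes; X ∈ τ? Yes.
Axiom (T2/T3): check pairwise unions and intersections of members of τ.
All pairwise intersections and unions checked — each lies in τ. Therefore τ satisfies (T1), (T2), (T3): it IS a topology on X.


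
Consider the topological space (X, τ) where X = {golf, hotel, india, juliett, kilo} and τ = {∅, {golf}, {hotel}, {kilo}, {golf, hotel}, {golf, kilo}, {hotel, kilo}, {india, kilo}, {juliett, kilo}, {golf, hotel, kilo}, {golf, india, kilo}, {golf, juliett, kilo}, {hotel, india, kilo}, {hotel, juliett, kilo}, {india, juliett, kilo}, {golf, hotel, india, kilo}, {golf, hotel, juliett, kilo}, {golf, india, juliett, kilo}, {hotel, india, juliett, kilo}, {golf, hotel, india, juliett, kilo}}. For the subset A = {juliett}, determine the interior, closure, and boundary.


int(A) = ∅, cl(A) = {juliett}, ∂A = {juliett}.

Closed sets in (X, τ) are complements of opens:
  closed(X, τ) = {∅, {golf}, {hotel}, {india}, {juliett}, {golf, hotel}, {golf, india}, {golf, juliett}, {hotel, india}, {hotel, juliett}, {india, juliett}, {golf, hotel, india}, {golf, hotel, juliett}, {golf, india, juliett}, {hotel, india, juliett}, {india, juliett, kilo}, {golf, hotel, india, juliett}, {golf, india, juliett, kilo}, {hotel, india, juliett, kilo}, {golf, hotel, india, juliett, kilo}}.
int(A) = ⋃ {U ∈ τ : U ⊆ A}. Opens contained in A: ∅.
Taking the union of these: int(A) = ∅.
cl(A) = ⋂ {C closed : A ⊆ C}. Closed sets containing A: {juliett}, {golf, juliett}, {hotel, juliett}, {india, juliett}, {golf, hotel, juliett}, {golf, india, juliett}, {hotel, india, juliett}, {india, juliett, kilo}, {golf, hotel, india, juliett}, {golf, india, juliett, kilo}, {hotel, india, juliett, kilo}, {golf, hotel, india, juliett, kilo}.
Intersecting these: cl(A) = {juliett}.
∂A = cl(A) ∖ int(A) = {juliett} ∖ ∅ = {juliett}.


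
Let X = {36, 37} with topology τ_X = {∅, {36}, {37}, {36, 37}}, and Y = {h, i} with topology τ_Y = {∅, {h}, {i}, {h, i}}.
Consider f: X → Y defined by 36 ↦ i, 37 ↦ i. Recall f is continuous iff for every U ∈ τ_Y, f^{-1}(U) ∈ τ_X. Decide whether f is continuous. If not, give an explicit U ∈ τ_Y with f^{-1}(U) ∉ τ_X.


f IS continuous.

Compute f^{-1}(U) for each U ∈ τ_Y:
  U = ∅: f^{-1}(U) = ∅ ∈ τ_X ✓.
  U = {h}: f^{-1}(U) = ∅ ∈ τ_X ✓.
  U = {i}: f^{-1}(U) = {36, 37} ∈ τ_X ✓.
  U = {h, i}: f^{-1}(U) = {36, 37} ∈ τ_X ✓.
Every preimage lies in τ_X, so f IS continuous.


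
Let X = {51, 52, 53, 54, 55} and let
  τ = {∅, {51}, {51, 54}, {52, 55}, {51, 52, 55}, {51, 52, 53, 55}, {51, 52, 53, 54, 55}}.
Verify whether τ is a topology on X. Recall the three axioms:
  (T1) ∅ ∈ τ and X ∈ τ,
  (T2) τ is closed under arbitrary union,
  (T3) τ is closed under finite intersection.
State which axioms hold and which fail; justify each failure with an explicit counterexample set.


τ is NOT a topology on X.

Axiom (T1): ∅ ∈ τ? Yes; X ∈ τ? Yes.
Axiom (T2/T3): check pairwise unions and intersections of members of τ.
Counterexample for (T2): {51, 54} ∪ {52, 55} = {51, 52, 54, 55} ∉ τ. Therefore τ is NOT a topology.


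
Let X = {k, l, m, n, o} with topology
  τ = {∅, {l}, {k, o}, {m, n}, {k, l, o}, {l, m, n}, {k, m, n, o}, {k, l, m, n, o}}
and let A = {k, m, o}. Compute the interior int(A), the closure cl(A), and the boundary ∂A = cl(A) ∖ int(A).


int(A) = {k, o}, cl(A) = {k, m, n, o}, ∂A = {m, n}.

Closed sets in (X, τ) are complements of opens:
  closed(X, τ) = {∅, {l}, {k, o}, {m, n}, {k, l, o}, {l, m, n}, {k, m, n, o}, {k, l, m, n, o}}.
int(A) = ⋃ {U ∈ τ : U ⊆ A}. Opens contained in A: ∅, {k, o}.
Taking the union of these: int(A) = {k, o}.
cl(A) = ⋂ {C closed : A ⊆ C}. Closed sets containing A: {k, m, n, o}, {k, l, m, n, o}.
Intersecting these: cl(A) = {k, m, n, o}.
∂A = cl(A) ∖ int(A) = {k, m, n, o} ∖ {k, o} = {m, n}.


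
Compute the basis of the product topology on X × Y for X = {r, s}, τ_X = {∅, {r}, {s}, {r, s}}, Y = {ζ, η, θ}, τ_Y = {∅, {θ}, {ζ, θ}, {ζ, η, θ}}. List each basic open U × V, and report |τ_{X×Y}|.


Basis B = {∅ × ∅, {r} × {θ}, {s} × {θ}, {r} × {ζ, θ}, {r, s} × {θ}, {s} × {ζ, θ}, {r} × {ζ, η, θ}, {s} × {ζ, η, θ}, {r, s} × {ζ, θ}, {r, s} × {ζ, η, θ}}; |τ_{X×Y}| = 16.

Enumerate products U × V with U ∈ τ_X, V ∈ τ_Y (deduplicated):
  ∅ × ∅ = {} (∅)
  {r} × {θ} = {(r,θ)}
  {s} × {θ} = {(s,θ)}
  {r} × {ζ, θ} = {(r,ζ), (r,θ)}
  {r, s} × {θ} = {(r,θ), (s,θ)}
  {s} × {ζ, θ} = {(s,ζ), (s,θ)}
  {r} × {ζ, η, θ} = {(r,ζ), (r,η), (r,θ)}
  {s} × {ζ, η, θ} = {(s,ζ), (s,η), (s,θ)}
  {r, s} × {ζ, θ} = {(r,ζ), (r,θ), (s,ζ), (s,θ)}
  {r, s} × {ζ, η, θ} = {(r,ζ), (r,η), (r,θ), (s,ζ), (s,η), (s,θ)}
These 10 distinct sets form the basis B.
Close under arbitrary unions to get τ_{X×Y}; counting gives |τ_{X×Y}| = 16.


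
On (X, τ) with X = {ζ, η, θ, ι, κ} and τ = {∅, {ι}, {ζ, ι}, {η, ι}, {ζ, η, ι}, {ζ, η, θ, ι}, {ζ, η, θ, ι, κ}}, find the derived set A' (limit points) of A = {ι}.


A' = {ζ, η, θ, κ}

For each x ∈ X, list the open sets U ∈ τ with x ∈ U, then check whether U ∩ (A ∖ {x}) ≠ ∅ for every such U.
  x = ζ: opens ∋ x are {ζ, ι}, {ζ, η, ι}, {ζ, η, θ, ι}, {ζ, η, θ, ι, κ}; each meets A ∖ {ζ}, so x IS a limit point.
  x = η: opens ∋ x are {η, ι}, {ζ, η, ι}, {ζ, η, θ, ι}, {ζ, η, θ, ι, κ}; each meets A ∖ {η}, so x IS a limit point.
  x = θ: opens ∋ x are {ζ, η, θ, ι}, {ζ, η, θ, ι, κ}; each meets A ∖ {θ}, so x IS a limit point.
  x = ι: open {ι} ∋ x has {ι} ∩ (A ∖ {ι}) = ∅, so x is NOT a limit point.
  x = κ: opens ∋ x are {ζ, η, θ, ι, κ}; each meets A ∖ {κ}, so x IS a limit point.
Collecting: A' = {ζ, η, θ, κ}.


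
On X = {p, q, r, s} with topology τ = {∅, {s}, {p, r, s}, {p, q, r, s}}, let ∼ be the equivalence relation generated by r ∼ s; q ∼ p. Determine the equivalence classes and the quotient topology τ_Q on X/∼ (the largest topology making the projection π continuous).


X/∼ = {[p=q], [r=s]}; |τ_Q| = 2.

Equivalence classes: [p=q], [r=s].
Quotient map π: X → X/∼ sends p ↦ [p=q], q ↦ [p=q], r ↦ [r=s], s ↦ [r=s].
For each subset V ⊆ X/∼, compute π^{-1}(V) ⊆ X and check whether π^{-1}(V) ∈ τ. V is open in τ_Q iff π^{-1}(V) ∈ τ.
  V = {}: π^{-1}(V) = ∅ ∈ τ ✓.
  V = {[p=q]}: π^{-1}(V) = {p, q} ∉ τ ✗.
  V = {[r=s]}: π^{-1}(V) = {r, s} ∉ τ ✗.
  V = {[p=q], [r=s]}: π^{-1}(V) = {p, q, r, s} ∈ τ ✓.
Open sets in the quotient: τ_Q = {{}, {[p=q], [r=s]}} (2 elements).


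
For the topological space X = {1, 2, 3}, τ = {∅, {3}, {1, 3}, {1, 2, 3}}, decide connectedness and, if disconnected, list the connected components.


(X, τ) is connected.

Find clopen sets (U ∈ τ with X ∖ U ∈ τ):
  U = ∅, X ∖ U = {1, 2, 3} — both open, so U is clopen.
  U = {1, 2, 3}, X ∖ U = ∅ — both open, so U is clopen.
Only trivial clopens (∅ and X) exist, so (X, τ) is connected.
Compute connected components by grouping points that agree on all clopens:
  component: {1, 2, 3}


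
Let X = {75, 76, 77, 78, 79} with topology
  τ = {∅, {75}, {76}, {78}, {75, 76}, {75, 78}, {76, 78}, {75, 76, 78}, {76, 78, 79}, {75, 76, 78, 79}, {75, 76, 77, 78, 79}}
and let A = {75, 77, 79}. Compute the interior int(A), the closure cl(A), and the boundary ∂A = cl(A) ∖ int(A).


int(A) = {75}, cl(A) = {75, 77, 79}, ∂A = {77, 79}.

Closed sets in (X, τ) are complements of opens:
  closed(X, τ) = {∅, {77}, {75, 77}, {77, 79}, {75, 77, 79}, {76, 77, 79}, {77, 78, 79}, {75, 76, 77, 79}, {75, 77, 78, 79}, {76, 77, 78, 79}, {75, 76, 77, 78, 79}}.
int(A) = ⋃ {U ∈ τ : U ⊆ A}. Opens contained in A: ∅, {75}.
Taking the union of these: int(A) = {75}.
cl(A) = ⋂ {C closed : A ⊆ C}. Closed sets containing A: {75, 77, 79}, {75, 76, 77, 79}, {75, 77, 78, 79}, {75, 76, 77, 78, 79}.
Intersecting these: cl(A) = {75, 77, 79}.
∂A = cl(A) ∖ int(A) = {75, 77, 79} ∖ {75} = {77, 79}.


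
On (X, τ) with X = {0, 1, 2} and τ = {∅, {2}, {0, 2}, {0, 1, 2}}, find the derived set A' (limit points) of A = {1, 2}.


A' = {0, 1}

For each x ∈ X, list the open sets U ∈ τ with x ∈ U, then check whether U ∩ (A ∖ {x}) ≠ ∅ for every such U.
  x = 0: opens ∋ x are {0, 2}, {0, 1, 2}; each meets A ∖ {0}, so x IS a limit point.
  x = 1: opens ∋ x are {0, 1, 2}; each meets A ∖ {1}, so x IS a limit point.
  x = 2: open {2} ∋ x has {2} ∩ (A ∖ {2}) = ∅, so x is NOT a limit point.
Collecting: A' = {0, 1}.


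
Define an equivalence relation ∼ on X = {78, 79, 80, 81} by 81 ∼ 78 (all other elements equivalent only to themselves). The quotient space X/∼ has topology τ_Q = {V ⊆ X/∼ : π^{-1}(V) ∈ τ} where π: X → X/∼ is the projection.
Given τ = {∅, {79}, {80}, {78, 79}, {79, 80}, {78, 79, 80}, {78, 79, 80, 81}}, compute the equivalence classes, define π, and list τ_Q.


X/∼ = {[78=81], [79], [80]}; |τ_Q| = 5.

Equivalence classes: [78=81], [79], [80].
Quotient map π: X → X/∼ sends 78 ↦ [78=81], 79 ↦ [79], 80 ↦ [80], 81 ↦ [78=81].
For each subset V ⊆ X/∼, compute π^{-1}(V) ⊆ X and check whether π^{-1}(V) ∈ τ. V is open in τ_Q iff π^{-1}(V) ∈ τ.
  V = {}: π^{-1}(V) = ∅ ∈ τ ✓.
  V = {[78=81]}: π^{-1}(V) = {78, 81} ∉ τ ✗.
  V = {[79]}: π^{-1}(V) = {79} ∈ τ ✓.
  V = {[78=81], [79]}: π^{-1}(V) = {78, 79, 81} ∉ τ ✗.
  V = {[80]}: π^{-1}(V) = {80} ∈ τ ✓.
  V = {[78=81], [80]}: π^{-1}(V) = {78, 80, 81} ∉ τ ✗.
  V = {[79], [80]}: π^{-1}(V) = {79, 80} ∈ τ ✓.
  V = {[78=81], [79], [80]}: π^{-1}(V) = {78, 79, 80, 81} ∈ τ ✓.
Open sets in the quotient: τ_Q = {{}, {[79]}, {[80]}, {[79], [80]}, {[78=81], [79], [80]}} (5 elements).


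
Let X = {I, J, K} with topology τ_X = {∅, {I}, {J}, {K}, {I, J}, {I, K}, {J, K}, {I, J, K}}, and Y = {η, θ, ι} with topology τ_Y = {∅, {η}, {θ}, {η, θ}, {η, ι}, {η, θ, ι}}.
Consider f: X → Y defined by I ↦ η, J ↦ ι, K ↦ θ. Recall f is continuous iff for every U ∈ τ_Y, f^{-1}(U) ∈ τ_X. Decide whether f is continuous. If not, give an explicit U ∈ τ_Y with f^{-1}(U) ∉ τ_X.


f IS continuous.

Compute f^{-1}(U) for each U ∈ τ_Y:
  U = ∅: f^{-1}(U) = ∅ ∈ τ_X ✓.
  U = {η}: f^{-1}(U) = {I} ∈ τ_X ✓.
  U = {θ}: f^{-1}(U) = {K} ∈ τ_X ✓.
  U = {η, θ}: f^{-1}(U) = {I, K} ∈ τ_X ✓.
  U = {η, ι}: f^{-1}(U) = {I, J} ∈ τ_X ✓.
  U = {η, θ, ι}: f^{-1}(U) = {I, J, K} ∈ τ_X ✓.
Every preimage lies in τ_X, so f IS continuous.


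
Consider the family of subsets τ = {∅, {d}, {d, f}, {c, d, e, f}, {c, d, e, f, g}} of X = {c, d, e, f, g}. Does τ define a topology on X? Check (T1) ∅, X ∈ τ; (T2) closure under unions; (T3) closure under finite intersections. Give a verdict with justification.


τ IS a topology on X.

Axiom (T1): ∅ ∈ τ? Yes; X ∈ τ? Yes.
Axiom (T2/T3): check pairwise unions and intersections of members of τ.
All pairwise intersections and unions checked — each lies in τ. Therefore τ satisfies (T1), (T2), (T3): it IS a topology on X.


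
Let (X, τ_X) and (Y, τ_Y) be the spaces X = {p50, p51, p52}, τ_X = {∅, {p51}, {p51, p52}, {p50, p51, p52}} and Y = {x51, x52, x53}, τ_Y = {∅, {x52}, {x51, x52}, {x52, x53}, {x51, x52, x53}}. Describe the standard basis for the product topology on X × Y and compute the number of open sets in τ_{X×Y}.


Basis B = {∅ × ∅, {p51} × {x52}, {p51} × {x51, x52}, {p51} × {x52, x53}, {p51, p52} × {x52}, {p50, p51, p52} × {x52}, {p51} × {x51, x52, x53}, {p51, p52} × {x51, x52}, {p51, p52} × {x52, x53}, {p50, p51, p52} × {x51, x52}, {p50, p51, p52} × {x52, x53}, {p51, p52} × {x51, x52, x53}, {p50, p51, p52} × {x51, x52, x53}}; |τ_{X×Y}| = 30.

Enumerate products U × V with U ∈ τ_X, V ∈ τ_Y (deduplicated):
  ∅ × ∅ = {} (∅)
  {p51} × {x52} = {(p51,x52)}
  {p51} × {x51, x52} = {(p51,x51), (p51,x52)}
  {p51} × {x52, x53} = {(p51,x52), (p51,x53)}
  {p51, p52} × {x52} = {(p51,x52), (p52,x52)}
  {p50, p51, p52} × {x52} = {(p50,x52), (p51,x52), (p52,x52)}
  {p51} × {x51, x52, x53} = {(p51,x51), (p51,x52), (p51,x53)}
  {p51, p52} × {x51, x52} = {(p51,x51), (p51,x52), (p52,x51), (p52,x52)}
  {p51, p52} × {x52, x53} = {(p51,x52), (p51,x53), (p52,x52), (p52,x53)}
  {p50, p51, p52} × {x51, x52} = {(p50,x51), (p50,x52), (p51,x51), (p51,x52), (p52,x51), (p52,x52)}
  {p50, p51, p52} × {x52, x53} = {(p50,x52), (p50,x53), (p51,x52), (p51,x53), (p52,x52), (p52,x53)}
  {p51, p52} × {x51, x52, x53} = {(p51,x51), (p51,x52), (p51,x53), (p52,x51), (p52,x52), (p52,x53)}
  {p50, p51, p52} × {x51, x52, x53} = {(p50,x51), (p50,x52), (p50,x53), (p51,x51), (p51,x52), (p51,x53), (p52,x51), (p52,x52), (p52,x53)}
These 13 distinct sets form the basis B.
Close under arbitrary unions to get τ_{X×Y}; counting gives |τ_{X×Y}| = 30.


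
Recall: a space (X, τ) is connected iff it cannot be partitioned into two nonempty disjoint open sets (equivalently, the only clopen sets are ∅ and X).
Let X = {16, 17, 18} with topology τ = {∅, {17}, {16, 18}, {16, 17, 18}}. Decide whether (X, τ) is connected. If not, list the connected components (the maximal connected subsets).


(X, τ) is disconnected; components = [{17}, {16, 18}].

Find clopen sets (U ∈ τ with X ∖ U ∈ τ):
  U = ∅, X ∖ U = {16, 17, 18} — both open, so U is clopen.
  U = {17}, X ∖ U = {16, 18} — both open, so U is clopen.
  U = {16, 18}, X ∖ U = {17} — both open, so U is clopen.
  U = {16, 17, 18}, X ∖ U = ∅ — both open, so U is clopen.
Nontrivial clopen(s) exist: e.g. {17}. So (X, τ) is disconnected.
Compute connected components by grouping points that agree on all clopens:
  component: {17}
  component: {16, 18}


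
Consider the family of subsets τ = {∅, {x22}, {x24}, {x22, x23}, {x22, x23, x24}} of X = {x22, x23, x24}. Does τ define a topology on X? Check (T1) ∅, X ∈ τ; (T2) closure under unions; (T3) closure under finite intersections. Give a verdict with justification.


τ is NOT a topology on X.

Axiom (T1): ∅ ∈ τ? Yes; X ∈ τ? Yes.
Axiom (T2/T3): check pairwise unions and intersections of members of τ.
Counterexample for (T2): {x22} ∪ {x24} = {x22, x24} ∉ τ. Therefore τ is NOT a topology.


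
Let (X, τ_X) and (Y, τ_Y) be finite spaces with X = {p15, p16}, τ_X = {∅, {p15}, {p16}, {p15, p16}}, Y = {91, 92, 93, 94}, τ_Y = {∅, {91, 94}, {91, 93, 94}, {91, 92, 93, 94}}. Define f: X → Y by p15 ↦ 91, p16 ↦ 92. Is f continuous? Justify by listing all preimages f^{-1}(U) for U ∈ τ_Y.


f IS continuous.

Compute f^{-1}(U) for each U ∈ τ_Y:
  U = ∅: f^{-1}(U) = ∅ ∈ τ_X ✓.
  U = {91, 94}: f^{-1}(U) = {p15} ∈ τ_X ✓.
  U = {91, 93, 94}: f^{-1}(U) = {p15} ∈ τ_X ✓.
  U = {91, 92, 93, 94}: f^{-1}(U) = {p15, p16} ∈ τ_X ✓.
Every preimage lies in τ_X, so f IS continuous.


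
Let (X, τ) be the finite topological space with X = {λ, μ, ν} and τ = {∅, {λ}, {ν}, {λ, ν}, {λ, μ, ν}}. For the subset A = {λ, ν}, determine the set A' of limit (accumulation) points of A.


A' = {μ}

For each x ∈ X, list the open sets U ∈ τ with x ∈ U, then check whether U ∩ (A ∖ {x}) ≠ ∅ for every such U.
  x = λ: open {λ} ∋ x has {λ} ∩ (A ∖ {λ}) = ∅, so x is NOT a limit point.
  x = μ: opens ∋ x are {λ, μ, ν}; each meets A ∖ {μ}, so x IS a limit point.
  x = ν: open {ν} ∋ x has {ν} ∩ (A ∖ {ν}) = ∅, so x is NOT a limit point.
Collecting: A' = {μ}.


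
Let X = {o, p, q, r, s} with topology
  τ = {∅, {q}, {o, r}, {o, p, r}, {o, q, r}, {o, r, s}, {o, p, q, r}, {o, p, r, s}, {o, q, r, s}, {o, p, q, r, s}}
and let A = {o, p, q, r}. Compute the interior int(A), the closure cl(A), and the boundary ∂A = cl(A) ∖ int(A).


int(A) = {o, p, q, r}, cl(A) = {o, p, q, r, s}, ∂A = {s}.

Closed sets in (X, τ) are complements of opens:
  closed(X, τ) = {∅, {p}, {q}, {s}, {p, q}, {p, s}, {q, s}, {p, q, s}, {o, p, r, s}, {o, p, q, r, s}}.
int(A) = ⋃ {U ∈ τ : U ⊆ A}. Opens contained in A: ∅, {q}, {o, r}, {o, p, r}, {o, q, r}, {o, p, q, r}.
Taking the union of these: int(A) = {o, p, q, r}.
cl(A) = ⋂ {C closed : A ⊆ C}. Closed sets containing A: {o, p, q, r, s}.
Intersecting these: cl(A) = {o, p, q, r, s}.
∂A = cl(A) ∖ int(A) = {o, p, q, r, s} ∖ {o, p, q, r} = {s}.


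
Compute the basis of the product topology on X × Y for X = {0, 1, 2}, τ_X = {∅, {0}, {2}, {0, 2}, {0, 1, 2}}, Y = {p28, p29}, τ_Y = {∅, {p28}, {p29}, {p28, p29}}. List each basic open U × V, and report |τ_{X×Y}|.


Basis B = {∅ × ∅, {0} × {p28}, {0} × {p29}, {2} × {p28}, {2} × {p29}, {0} × {p28, p29}, {0, 2} × {p28}, {0, 2} × {p29}, {2} × {p28, p29}, {0, 1, 2} × {p28}, {0, 1, 2} × {p29}, {0, 2} × {p28, p29}, {0, 1, 2} × {p28, p29}}; |τ_{X×Y}| = 25.

Enumerate products U × V with U ∈ τ_X, V ∈ τ_Y (deduplicated):
  ∅ × ∅ = {} (∅)
  {0} × {p28} = {(0,p28)}
  {0} × {p29} = {(0,p29)}
  {2} × {p28} = {(2,p28)}
  {2} × {p29} = {(2,p29)}
  {0} × {p28, p29} = {(0,p28), (0,p29)}
  {0, 2} × {p28} = {(0,p28), (2,p28)}
  {0, 2} × {p29} = {(0,p29), (2,p29)}
  {2} × {p28, p29} = {(2,p28), (2,p29)}
  {0, 1, 2} × {p28} = {(0,p28), (1,p28), (2,p28)}
  {0, 1, 2} × {p29} = {(0,p29), (1,p29), (2,p29)}
  {0, 2} × {p28, p29} = {(0,p28), (0,p29), (2,p28), (2,p29)}
  {0, 1, 2} × {p28, p29} = {(0,p28), (0,p29), (1,p28), (1,p29), (2,p28), (2,p29)}
These 13 distinct sets form the basis B.
Close under arbitrary unions to get τ_{X×Y}; counting gives |τ_{X×Y}| = 25.


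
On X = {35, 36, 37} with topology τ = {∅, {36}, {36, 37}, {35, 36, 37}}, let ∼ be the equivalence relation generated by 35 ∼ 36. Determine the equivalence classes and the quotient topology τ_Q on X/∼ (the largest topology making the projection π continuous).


X/∼ = {[35=36], [37]}; |τ_Q| = 2.

Equivalence classes: [35=36], [37].
Quotient map π: X → X/∼ sends 35 ↦ [35=36], 36 ↦ [35=36], 37 ↦ [37].
For each subset V ⊆ X/∼, compute π^{-1}(V) ⊆ X and check whether π^{-1}(V) ∈ τ. V is open in τ_Q iff π^{-1}(V) ∈ τ.
  V = {}: π^{-1}(V) = ∅ ∈ τ ✓.
  V = {[35=36]}: π^{-1}(V) = {35, 36} ∉ τ ✗.
  V = {[37]}: π^{-1}(V) = {37} ∉ τ ✗.
  V = {[35=36], [37]}: π^{-1}(V) = {35, 36, 37} ∈ τ ✓.
Open sets in the quotient: τ_Q = {{}, {[35=36], [37]}} (2 elements).


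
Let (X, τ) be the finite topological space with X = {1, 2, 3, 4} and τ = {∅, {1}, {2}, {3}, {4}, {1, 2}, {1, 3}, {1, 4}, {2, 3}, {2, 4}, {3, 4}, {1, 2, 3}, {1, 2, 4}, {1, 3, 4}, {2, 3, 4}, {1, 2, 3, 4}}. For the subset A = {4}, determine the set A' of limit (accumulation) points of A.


A' = ∅

For each x ∈ X, list the open sets U ∈ τ with x ∈ U, then check whether U ∩ (A ∖ {x}) ≠ ∅ for every such U.
  x = 1: open {1} ∋ x has {1} ∩ (A ∖ {1}) = ∅, so x is NOT a limit point.
  x = 2: open {2} ∋ x has {2} ∩ (A ∖ {2}) = ∅, so x is NOT a limit point.
  x = 3: open {3} ∋ x has {3} ∩ (A ∖ {3}) = ∅, so x is NOT a limit point.
  x = 4: open {4} ∋ x has {4} ∩ (A ∖ {4}) = ∅, so x is NOT a limit point.
Collecting: A' = ∅.


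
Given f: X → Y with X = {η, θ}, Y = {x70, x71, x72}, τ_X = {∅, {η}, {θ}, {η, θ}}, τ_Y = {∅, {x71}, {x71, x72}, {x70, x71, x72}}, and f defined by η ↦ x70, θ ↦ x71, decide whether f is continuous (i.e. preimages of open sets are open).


f IS continuous.

Compute f^{-1}(U) for each U ∈ τ_Y:
  U = ∅: f^{-1}(U) = ∅ ∈ τ_X ✓.
  U = {x71}: f^{-1}(U) = {θ} ∈ τ_X ✓.
  U = {x71, x72}: f^{-1}(U) = {θ} ∈ τ_X ✓.
  U = {x70, x71, x72}: f^{-1}(U) = {η, θ} ∈ τ_X ✓.
Every preimage lies in τ_X, so f IS continuous.


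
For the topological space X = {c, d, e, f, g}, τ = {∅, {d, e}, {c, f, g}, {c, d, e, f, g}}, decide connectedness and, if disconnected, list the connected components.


(X, τ) is disconnected; components = [{d, e}, {c, f, g}].

Find clopen sets (U ∈ τ with X ∖ U ∈ τ):
  U = ∅, X ∖ U = {c, d, e, f, g} — both open, so U is clopen.
  U = {d, e}, X ∖ U = {c, f, g} — both open, so U is clopen.
  U = {c, f, g}, X ∖ U = {d, e} — both open, so U is clopen.
  U = {c, d, e, f, g}, X ∖ U = ∅ — both open, so U is clopen.
Nontrivial clopen(s) exist: e.g. {c, f, g}. So (X, τ) is disconnected.
Compute connected components by grouping points that agree on all clopens:
  component: {d, e}
  component: {c, f, g}


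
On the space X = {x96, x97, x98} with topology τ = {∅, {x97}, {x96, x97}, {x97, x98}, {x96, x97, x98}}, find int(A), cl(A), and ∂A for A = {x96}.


int(A) = ∅, cl(A) = {x96}, ∂A = {x96}.

Closed sets in (X, τ) are complements of opens:
  closed(X, τ) = {∅, {x96}, {x98}, {x96, x98}, {x96, x97, x98}}.
int(A) = ⋃ {U ∈ τ : U ⊆ A}. Opens contained in A: ∅.
Taking the union of these: int(A) = ∅.
cl(A) = ⋂ {C closed : A ⊆ C}. Closed sets containing A: {x96}, {x96, x98}, {x96, x97, x98}.
Intersecting these: cl(A) = {x96}.
∂A = cl(A) ∖ int(A) = {x96} ∖ ∅ = {x96}.


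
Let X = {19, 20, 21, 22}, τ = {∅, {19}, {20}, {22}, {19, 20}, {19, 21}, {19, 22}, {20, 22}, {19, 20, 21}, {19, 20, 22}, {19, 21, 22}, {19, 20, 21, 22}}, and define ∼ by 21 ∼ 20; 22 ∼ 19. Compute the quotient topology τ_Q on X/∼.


X/∼ = {[19=22], [20=21]}; |τ_Q| = 3.

Equivalence classes: [19=22], [20=21].
Quotient map π: X → X/∼ sends 19 ↦ [19=22], 20 ↦ [20=21], 21 ↦ [20=21], 22 ↦ [19=22].
For each subset V ⊆ X/∼, compute π^{-1}(V) ⊆ X and check whether π^{-1}(V) ∈ τ. V is open in τ_Q iff π^{-1}(V) ∈ τ.
  V = {}: π^{-1}(V) = ∅ ∈ τ ✓.
  V = {[19=22]}: π^{-1}(V) = {19, 22} ∈ τ ✓.
  V = {[20=21]}: π^{-1}(V) = {20, 21} ∉ τ ✗.
  V = {[19=22], [20=21]}: π^{-1}(V) = {19, 20, 21, 22} ∈ τ ✓.
Open sets in the quotient: τ_Q = {{}, {[19=22]}, {[19=22], [20=21]}} (3 elements).


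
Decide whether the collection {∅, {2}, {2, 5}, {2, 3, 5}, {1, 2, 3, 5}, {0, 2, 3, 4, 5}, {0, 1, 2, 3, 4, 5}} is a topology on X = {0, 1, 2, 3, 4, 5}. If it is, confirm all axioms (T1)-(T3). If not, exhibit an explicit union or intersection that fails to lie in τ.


τ IS a topology on X.

Axiom (T1): ∅ ∈ τ? Yes; X ∈ τ? Yes.
Axiom (T2/T3): check pairwise unions and intersections of members of τ.
All pairwise intersections and unions checked — each lies in τ. Therefore τ satisfies (T1), (T2), (T3): it IS a topology on X.


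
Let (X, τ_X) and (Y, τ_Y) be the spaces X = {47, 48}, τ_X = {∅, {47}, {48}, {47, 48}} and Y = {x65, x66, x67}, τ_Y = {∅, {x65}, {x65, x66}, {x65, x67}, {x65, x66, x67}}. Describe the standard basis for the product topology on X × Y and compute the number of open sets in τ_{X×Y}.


Basis B = {∅ × ∅, {47} × {x65}, {48} × {x65}, {47} × {x65, x66}, {47} × {x65, x67}, {47, 48} × {x65}, {48} × {x65, x66}, {48} × {x65, x67}, {47} × {x65, x66, x67}, {48} × {x65, x66, x67}, {47, 48} × {x65, x66}, {47, 48} × {x65, x67}, {47, 48} × {x65, x66, x67}}; |τ_{X×Y}| = 25.

Enumerate products U × V with U ∈ τ_X, V ∈ τ_Y (deduplicated):
  ∅ × ∅ = {} (∅)
  {47} × {x65} = {(47,x65)}
  {48} × {x65} = {(48,x65)}
  {47} × {x65, x66} = {(47,x65), (47,x66)}
  {47} × {x65, x67} = {(47,x65), (47,x67)}
  {47, 48} × {x65} = {(47,x65), (48,x65)}
  {48} × {x65, x66} = {(48,x65), (48,x66)}
  {48} × {x65, x67} = {(48,x65), (48,x67)}
  {47} × {x65, x66, x67} = {(47,x65), (47,x66), (47,x67)}
  {48} × {x65, x66, x67} = {(48,x65), (48,x66), (48,x67)}
  {47, 48} × {x65, x66} = {(47,x65), (47,x66), (48,x65), (48,x66)}
  {47, 48} × {x65, x67} = {(47,x65), (47,x67), (48,x65), (48,x67)}
  {47, 48} × {x65, x66, x67} = {(47,x65), (47,x66), (47,x67), (48,x65), (48,x66), (48,x67)}
These 13 distinct sets form the basis B.
Close under arbitrary unions to get τ_{X×Y}; counting gives |τ_{X×Y}| = 25.


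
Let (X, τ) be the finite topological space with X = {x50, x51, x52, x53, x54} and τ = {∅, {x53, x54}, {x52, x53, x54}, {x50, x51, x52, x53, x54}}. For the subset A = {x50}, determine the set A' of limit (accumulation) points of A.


A' = {x51}

For each x ∈ X, list the open sets U ∈ τ with x ∈ U, then check whether U ∩ (A ∖ {x}) ≠ ∅ for every such U.
  x = x50: open {x50, x51, x52, x53, x54} ∋ x has {x50, x51, x52, x53, x54} ∩ (A ∖ {x50}) = ∅, so x is NOT a limit point.
  x = x51: opens ∋ x are {x50, x51, x52, x53, x54}; each meets A ∖ {x51}, so x IS a limit point.
  x = x52: open {x52, x53, x54} ∋ x has {x52, x53, x54} ∩ (A ∖ {x52}) = ∅, so x is NOT a limit point.
  x = x53: open {x53, x54} ∋ x has {x53, x54} ∩ (A ∖ {x53}) = ∅, so x is NOT a limit point.
  x = x54: open {x53, x54} ∋ x has {x53, x54} ∩ (A ∖ {x54}) = ∅, so x is NOT a limit point.
Collecting: A' = {x51}.


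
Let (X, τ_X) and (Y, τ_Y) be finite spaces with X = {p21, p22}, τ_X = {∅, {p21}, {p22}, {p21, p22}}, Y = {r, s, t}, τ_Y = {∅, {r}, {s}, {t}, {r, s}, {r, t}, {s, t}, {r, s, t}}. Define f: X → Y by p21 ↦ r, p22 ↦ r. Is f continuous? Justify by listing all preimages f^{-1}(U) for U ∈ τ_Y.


f IS continuous.

Compute f^{-1}(U) for each U ∈ τ_Y:
  U = ∅: f^{-1}(U) = ∅ ∈ τ_X ✓.
  U = {r}: f^{-1}(U) = {p21, p22} ∈ τ_X ✓.
  U = {s}: f^{-1}(U) = ∅ ∈ τ_X ✓.
  U = {t}: f^{-1}(U) = ∅ ∈ τ_X ✓.
  U = {r, s}: f^{-1}(U) = {p21, p22} ∈ τ_X ✓.
  U = {r, t}: f^{-1}(U) = {p21, p22} ∈ τ_X ✓.
  U = {s, t}: f^{-1}(U) = ∅ ∈ τ_X ✓.
  U = {r, s, t}: f^{-1}(U) = {p21, p22} ∈ τ_X ✓.
Every preimage lies in τ_X, so f IS continuous.


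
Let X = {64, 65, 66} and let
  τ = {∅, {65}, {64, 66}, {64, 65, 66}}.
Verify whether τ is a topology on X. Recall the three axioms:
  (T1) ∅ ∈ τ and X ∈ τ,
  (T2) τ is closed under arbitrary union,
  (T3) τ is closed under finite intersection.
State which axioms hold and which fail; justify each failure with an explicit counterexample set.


τ IS a topology on X.

Axiom (T1): ∅ ∈ τ? Yes; X ∈ τ? Yes.
Axiom (T2/T3): check pairwise unions and intersections of members of τ.
All pairwise intersections and unions checked — each lies in τ. Therefore τ satisfies (T1), (T2), (T3): it IS a topology on X.


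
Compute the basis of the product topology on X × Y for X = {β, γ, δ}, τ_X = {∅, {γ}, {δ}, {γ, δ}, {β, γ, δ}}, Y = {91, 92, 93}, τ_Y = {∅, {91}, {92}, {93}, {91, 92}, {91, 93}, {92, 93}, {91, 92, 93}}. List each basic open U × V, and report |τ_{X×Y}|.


Basis B = {∅ × ∅, {γ} × {91}, {γ} × {92}, {γ} × {93}, {δ} × {91}, {δ} × {92}, {δ} × {93}, {γ} × {91, 92}, {γ} × {91, 93}, {γ, δ} × {91}, {γ} × {92, 93}, {γ, δ} × {92}, {γ, δ} × {93}, {δ} × {91, 92}, {δ} × {91, 93}, {δ} × {92, 93}, {β, γ, δ} × {91}, {β, γ, δ} × {92}, {β, γ, δ} × {93}, {γ} × {91, 92, 93}, {δ} × {91, 92, 93}, {γ, δ} × {91, 92}, {γ, δ} × {91, 93}, {γ, δ} × {92, 93}, {β, γ, δ} × {91, 92}, {β, γ, δ} × {91, 93}, {β, γ, δ} × {92, 93}, {γ, δ} × {91, 92, 93}, {β, γ, δ} × {91, 92, 93}}; |τ_{X×Y}| = 125.

Enumerate products U × V with U ∈ τ_X, V ∈ τ_Y (deduplicated):
  ∅ × ∅ = {} (∅)
  {γ} × {91} = {(γ,91)}
  {γ} × {92} = {(γ,92)}
  {γ} × {93} = {(γ,93)}
  {δ} × {91} = {(δ,91)}
  {δ} × {92} = {(δ,92)}
  {δ} × {93} = {(δ,93)}
  {γ} × {91, 92} = {(γ,91), (γ,92)}
  {γ} × {91, 93} = {(γ,91), (γ,93)}
  {γ, δ} × {91} = {(γ,91), (δ,91)}
  {γ} × {92, 93} = {(γ,92), (γ,93)}
  {γ, δ} × {92} = {(γ,92), (δ,92)}
  {γ, δ} × {93} = {(γ,93), (δ,93)}
  {δ} × {91, 92} = {(δ,91), (δ,92)}
  {δ} × {91, 93} = {(δ,91), (δ,93)}
  {δ} × {92, 93} = {(δ,92), (δ,93)}
  {β, γ, δ} × {91} = {(β,91), (γ,91), (δ,91)}
  {β, γ, δ} × {92} = {(β,92), (γ,92), (δ,92)}
  {β, γ, δ} × {93} = {(β,93), (γ,93), (δ,93)}
  {γ} × {91, 92, 93} = {(γ,91), (γ,92), (γ,93)}
  {δ} × {91, 92, 93} = {(δ,91), (δ,92), (δ,93)}
  {γ, δ} × {91, 92} = {(γ,91), (γ,92), (δ,91), (δ,92)}
  {γ, δ} × {91, 93} = {(γ,91), (γ,93), (δ,91), (δ,93)}
  {γ, δ} × {92, 93} = {(γ,92), (γ,93), (δ,92), (δ,93)}
  {β, γ, δ} × {91, 92} = {(β,91), (β,92), (γ,91), (γ,92), (δ,91), (δ,92)}
  {β, γ, δ} × {91, 93} = {(β,91), (β,93), (γ,91), (γ,93), (δ,91), (δ,93)}
  {β, γ, δ} × {92, 93} = {(β,92), (β,93), (γ,92), (γ,93), (δ,92), (δ,93)}
  {γ, δ} × {91, 92, 93} = {(γ,91), (γ,92), (γ,93), (δ,91), (δ,92), (δ,93)}
  {β, γ, δ} × {91, 92, 93} = {(β,91), (β,92), (β,93), (γ,91), (γ,92), (γ,93), (δ,91), (δ,92), (δ,93)}
These 29 distinct sets form the basis B.
Close under arbitrary unions to get τ_{X×Y}; counting gives |τ_{X×Y}| = 125.


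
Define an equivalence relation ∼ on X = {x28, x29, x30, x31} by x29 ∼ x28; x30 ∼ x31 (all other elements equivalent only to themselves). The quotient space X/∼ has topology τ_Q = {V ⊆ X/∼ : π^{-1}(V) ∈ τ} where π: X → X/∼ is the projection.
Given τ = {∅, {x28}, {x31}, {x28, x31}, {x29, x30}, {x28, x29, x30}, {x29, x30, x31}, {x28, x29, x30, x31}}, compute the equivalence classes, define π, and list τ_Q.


X/∼ = {[x28=x29], [x30=x31]}; |τ_Q| = 2.

Equivalence classes: [x28=x29], [x30=x31].
Quotient map π: X → X/∼ sends x28 ↦ [x28=x29], x29 ↦ [x28=x29], x30 ↦ [x30=x31], x31 ↦ [x30=x31].
For each subset V ⊆ X/∼, compute π^{-1}(V) ⊆ X and check whether π^{-1}(V) ∈ τ. V is open in τ_Q iff π^{-1}(V) ∈ τ.
  V = {}: π^{-1}(V) = ∅ ∈ τ ✓.
  V = {[x28=x29]}: π^{-1}(V) = {x28, x29} ∉ τ ✗.
  V = {[x30=x31]}: π^{-1}(V) = {x30, x31} ∉ τ ✗.
  V = {[x28=x29], [x30=x31]}: π^{-1}(V) = {x28, x29, x30, x31} ∈ τ ✓.
Open sets in the quotient: τ_Q = {{}, {[x28=x29], [x30=x31]}} (2 elements).


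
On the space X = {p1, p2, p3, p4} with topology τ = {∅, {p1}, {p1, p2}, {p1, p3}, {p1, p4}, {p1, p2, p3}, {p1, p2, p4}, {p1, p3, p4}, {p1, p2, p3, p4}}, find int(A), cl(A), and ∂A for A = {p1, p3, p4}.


int(A) = {p1, p3, p4}, cl(A) = {p1, p2, p3, p4}, ∂A = {p2}.

Closed sets in (X, τ) are complements of opens:
  closed(X, τ) = {∅, {p2}, {p3}, {p4}, {p2, p3}, {p2, p4}, {p3, p4}, {p2, p3, p4}, {p1, p2, p3, p4}}.
int(A) = ⋃ {U ∈ τ : U ⊆ A}. Opens contained in A: ∅, {p1}, {p1, p3}, {p1, p4}, {p1, p3, p4}.
Taking the union of these: int(A) = {p1, p3, p4}.
cl(A) = ⋂ {C closed : A ⊆ C}. Closed sets containing A: {p1, p2, p3, p4}.
Intersecting these: cl(A) = {p1, p2, p3, p4}.
∂A = cl(A) ∖ int(A) = {p1, p2, p3, p4} ∖ {p1, p3, p4} = {p2}.


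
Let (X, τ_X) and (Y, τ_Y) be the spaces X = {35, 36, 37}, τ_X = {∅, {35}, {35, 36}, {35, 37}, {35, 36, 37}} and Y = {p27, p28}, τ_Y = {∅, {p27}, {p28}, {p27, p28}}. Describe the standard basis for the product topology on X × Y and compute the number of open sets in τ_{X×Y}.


Basis B = {∅ × ∅, {35} × {p27}, {35} × {p28}, {35} × {p27, p28}, {35, 36} × {p27}, {35, 37} × {p27}, {35, 36} × {p28}, {35, 37} × {p28}, {35, 36, 37} × {p27}, {35, 36, 37} × {p28}, {35, 36} × {p27, p28}, {35, 37} × {p27, p28}, {35, 36, 37} × {p27, p28}}; |τ_{X×Y}| = 25.

Enumerate products U × V with U ∈ τ_X, V ∈ τ_Y (deduplicated):
  ∅ × ∅ = {} (∅)
  {35} × {p27} = {(35,p27)}
  {35} × {p28} = {(35,p28)}
  {35} × {p27, p28} = {(35,p27), (35,p28)}
  {35, 36} × {p27} = {(35,p27), (36,p27)}
  {35, 37} × {p27} = {(35,p27), (37,p27)}
  {35, 36} × {p28} = {(35,p28), (36,p28)}
  {35, 37} × {p28} = {(35,p28), (37,p28)}
  {35, 36, 37} × {p27} = {(35,p27), (36,p27), (37,p27)}
  {35, 36, 37} × {p28} = {(35,p28), (36,p28), (37,p28)}
  {35, 36} × {p27, p28} = {(35,p27), (35,p28), (36,p27), (36,p28)}
  {35, 37} × {p27, p28} = {(35,p27), (35,p28), (37,p27), (37,p28)}
  {35, 36, 37} × {p27, p28} = {(35,p27), (35,p28), (36,p27), (36,p28), (37,p27), (37,p28)}
These 13 distinct sets form the basis B.
Close under arbitrary unions to get τ_{X×Y}; counting gives |τ_{X×Y}| = 25.
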